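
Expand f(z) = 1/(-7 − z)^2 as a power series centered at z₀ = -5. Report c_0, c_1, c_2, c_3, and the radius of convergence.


Let w = z − z₀, so z = z₀ + w.
Then -7 − z = -7 − (z₀ + w) = (-7 − z₀) − w = -2 − w.
f(z) = 1/(-2 − w)^2 = (1/(-2)^2) · (1 − w/(-2))^{−2}.
By the binomial series (1−u)^{−2} = Σ_{n≥0} C(n+1, 1) u^n for |u|<1, with u = w/(-2):
  c_n = C(n+1, 1) / (-2)^(n+2).
  c_0 = 1/(-2)^2 = 1/4.
  c_1 = 2/(-2)^3 = -1/4.
  c_2 = 3/(-2)^4 = 3/16.
  c_3 = 4/(-2)^5 = -1/8.
The series is valid for |w/d| < 1, i.e. |z − z₀| < |d|.
Radius of convergence: R = |-7 − z₀| = |-2| = 2 (distance from z₀ to the singularity z = -7).

c_0 = 1/4, c_1 = -1/4, c_2 = 3/16, c_3 = -1/8; R = 2.


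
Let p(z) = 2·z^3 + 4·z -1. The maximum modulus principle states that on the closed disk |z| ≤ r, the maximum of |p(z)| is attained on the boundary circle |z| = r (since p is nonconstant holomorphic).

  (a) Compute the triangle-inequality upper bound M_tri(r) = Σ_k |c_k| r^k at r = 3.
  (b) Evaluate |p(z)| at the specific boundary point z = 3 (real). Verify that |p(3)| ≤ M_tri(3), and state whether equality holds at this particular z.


Coefficients: c_0 = -1, c_1 = 4, c_2 = 0, c_3 = 2. Radius r = 3.
Part (a). Triangle bound: M_tri(r) = Σ_k |c_k| r^k
  = |-1|·3^0 + |4|·3^1 + |0|·3^2 + |2|·3^3
  = 1 + 12 + 0 + 54 = 67.
This bounds M(r) := max_{|z|=r} |p(z)| from above; equality holds iff all terms c_k z^k can be made to align in phase at a single z on |z|=r.
Part (b). At z = 3 (real, on the circle |z| = r):
  p(3) = (-1)·3^0 + (4)·3^1 + (0)·3^2 + (2)·3^3 = 65.
  |p(3)| = 65.
Check: |p(3)| = 65 ≤ 67 = M_tri(3). ✓ Equality does not hold at z = 3 (the coefficients have mixed signs, so the terms do not all align in phase there).

M_tri(3) = 67; |p(3)| = 65; equality at z=3: no.


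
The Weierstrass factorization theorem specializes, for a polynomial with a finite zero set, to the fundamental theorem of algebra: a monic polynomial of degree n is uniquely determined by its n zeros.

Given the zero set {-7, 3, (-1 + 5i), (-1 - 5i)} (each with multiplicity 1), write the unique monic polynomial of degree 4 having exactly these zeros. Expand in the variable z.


The polynomial is p(z) = ∏_{α ∈ S} (z − α), where S = {-7, 3, (-1 + 5i), (-1 - 5i)}.
Expanding the product yields: p(z) = z^4 + 6·z^3 + 13·z^2 + 62·z -546.
Note conjugate pairs combine to real quadratics: (z − (-1+5i))(z − (-1−5i)) = z² + 2z + 26.
The resulting polynomial has degree 4 and real coefficients as required.

p(z) = z^4 + 6·z^3 + 13·z^2 + 62·z -546.


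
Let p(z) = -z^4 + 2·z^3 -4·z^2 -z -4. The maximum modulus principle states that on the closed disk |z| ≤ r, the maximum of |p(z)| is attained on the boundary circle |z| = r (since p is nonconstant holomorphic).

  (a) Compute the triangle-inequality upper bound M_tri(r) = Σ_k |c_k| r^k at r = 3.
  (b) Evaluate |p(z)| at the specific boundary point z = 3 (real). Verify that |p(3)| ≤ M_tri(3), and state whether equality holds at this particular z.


Coefficients: c_0 = -4, c_1 = -1, c_2 = -4, c_3 = 2, c_4 = -1. Radius r = 3.
Part (a). Triangle bound: M_tri(r) = Σ_k |c_k| r^k
  = |-4|·3^0 + |-1|·3^1 + |-4|·3^2 + |2|·3^3 + |-1|·3^4
  = 4 + 3 + 36 + 54 + 81 = 178.
This bounds M(r) := max_{|z|=r} |p(z)| from above; equality holds iff all terms c_k z^k can be made to align in phase at a single z on |z|=r.
Part (b). At z = 3 (real, on the circle |z| = r):
  p(3) = (-4)·3^0 + (-1)·3^1 + (-4)·3^2 + (2)·3^3 + (-1)·3^4 = -70.
  |p(3)| = 70.
Check: |p(3)| = 70 ≤ 178 = M_tri(3). ✓ Equality does not hold at z = 3 (the coefficients have mixed signs, so the terms do not all align in phase there).

M_tri(3) = 178; |p(3)| = 70; equality at z=3: no.


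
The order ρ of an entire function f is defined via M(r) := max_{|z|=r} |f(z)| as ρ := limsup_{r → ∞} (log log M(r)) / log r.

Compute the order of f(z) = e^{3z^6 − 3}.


|e^{3z^6 − 3}| = e^{Re(3·z^6) + -3} ≤ e^{3|z|^6 + -3} = e^{3r^6 + -3} on |z| = r, so ρ ≤ 6. Choosing z on |z|=r so that 3·z^6 is real positive (always possible by picking arg z appropriately) gives |f(z)| = e^{3r^6 + -3}, matching the bound. The additive constant -3 does not affect log log M(r) ~ 6·log r. Hence ρ = 6.
Therefore ρ = 6.

Order ρ = 6.


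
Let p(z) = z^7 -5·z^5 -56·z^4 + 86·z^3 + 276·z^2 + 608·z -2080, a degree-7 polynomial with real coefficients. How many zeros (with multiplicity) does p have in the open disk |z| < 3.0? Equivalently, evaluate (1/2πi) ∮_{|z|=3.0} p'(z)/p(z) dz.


The zeros of p are: 2, (3 + 1i), (3 - 1i), (-2 + 2i), (-2 - 2i), (-2 + 3i), (-2 - 3i).
Their magnitudes are: 2, 3.162, 3.162, 2.828, 2.828, 3.606, 3.606.
Zeros with |z| < R = 3.0: 2, (-2 + 2i), (-2 - 2i).
Count = 3.
By the argument principle, (1/2πi) ∮_{|z|=R} p'(z)/p(z) dz equals exactly this count.

Number of zeros inside |z| < 3.0: 3.


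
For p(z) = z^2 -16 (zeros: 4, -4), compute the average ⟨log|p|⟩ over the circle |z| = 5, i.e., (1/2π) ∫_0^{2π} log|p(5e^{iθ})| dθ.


Zeros: -4, 4; r = 5.
Inside |z| < r: -4, 4. Outside (|z| ≥ r): ∅.
p(0) = -16, so log|p(0)| = log(16) = 2.7726.
Apply Jensen: I(r) = log|p(0)| + Σ_k log(r/|z_k|), summed over zeros inside |z| < r.
  log(r/|z_k|) for z_k = 4: log(5/4) = 0.2231
  log(r/|z_k|) for z_k = -4: log(5/4) = 0.2231
Sum over inside zeros: 0.4463.
I(r) = log|p(0)| + (inside sum) = 2.7726 + 0.4463 = 3.2189.
Closed form (all zeros inside, monic): I(r) = n·log(r) = 2·log(5) = 3.2189. ✓

I(r) ≈ 3.2189.


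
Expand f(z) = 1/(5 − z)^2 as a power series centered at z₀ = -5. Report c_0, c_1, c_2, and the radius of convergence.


Let w = z − z₀, so z = z₀ + w.
Then 5 − z = 5 − (z₀ + w) = (5 − z₀) − w = 10 − w.
f(z) = 1/(10 − w)^2 = (1/(10)^2) · (1 − w/(10))^{−2}.
By the binomial series (1−u)^{−2} = Σ_{n≥0} C(n+1, 1) u^n for |u|<1, with u = w/(10):
  c_n = C(n+1, 1) / (10)^(n+2).
  c_0 = 1/(10)^2 = 1/100.
  c_1 = 2/(10)^3 = 1/500.
  c_2 = 3/(10)^4 = 3/10000.
The series is valid for |w/d| < 1, i.e. |z − z₀| < |d|.
Radius of convergence: R = |5 − z₀| = |10| = 10 (distance from z₀ to the singularity z = 5).

c_0 = 1/100, c_1 = 1/500, c_2 = 3/10000; R = 10.


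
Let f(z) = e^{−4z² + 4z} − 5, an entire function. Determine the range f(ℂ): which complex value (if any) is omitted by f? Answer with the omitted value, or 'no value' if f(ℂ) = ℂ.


Little Picard bounds the complement of f(ℂ) to at most one point.
The exponent g(z) = −4z² + 4z is a nonconstant polynomial, hence surjective onto ℂ. So e^{g(z)} takes every value in {e^w : w ∈ ℂ} = ℂ ∖ {0}. Adding -5 shifts the range to ℂ ∖ {-5}. f omits exactly -5.

Omitted value: -5.


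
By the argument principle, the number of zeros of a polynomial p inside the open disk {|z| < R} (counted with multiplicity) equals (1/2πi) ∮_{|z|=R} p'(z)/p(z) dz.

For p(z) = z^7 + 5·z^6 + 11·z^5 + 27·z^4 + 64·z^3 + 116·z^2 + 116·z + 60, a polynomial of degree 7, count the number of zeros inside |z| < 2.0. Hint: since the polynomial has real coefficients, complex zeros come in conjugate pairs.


The zeros of p are: (-1 + 1i), (-1 - 1i), (-1 + 1i), (-1 - 1i), (1 + 2i), (1 - 2i), -3.
Their magnitudes are: 1.414, 1.414, 1.414, 1.414, 2.236, 2.236, 3.
Zeros with |z| < R = 2.0: (-1 + 1i), (-1 - 1i), (-1 + 1i), (-1 - 1i).
Count = 4.
By the argument principle, (1/2πi) ∮_{|z|=R} p'(z)/p(z) dz equals exactly this count.

Number of zeros inside |z| < 2.0: 4.


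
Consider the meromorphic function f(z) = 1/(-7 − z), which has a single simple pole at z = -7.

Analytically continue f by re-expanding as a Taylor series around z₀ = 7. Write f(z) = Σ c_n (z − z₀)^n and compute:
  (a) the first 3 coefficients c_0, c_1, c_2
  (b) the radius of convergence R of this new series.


Let w = z − z₀, so z = z₀ + w.
Then -7 − z = -7 − (z₀ + w) = (-7 − z₀) − w = -14 − w.
f(z) = 1/(-14 − w) = (1/(-14)) · 1/(1 − w/(-14)) = Σ_{n≥0} w^n / (-14)^(n+1).
So c_n = 1/(-14)^(n+1):
  c_0 = 1/(-14)^1 = -1/14.
  c_1 = 1/(-14)^2 = 1/196.
  c_2 = 1/(-14)^3 = -1/2744.
The series is valid for |w/d| < 1, i.e. |z − z₀| < |d|.
Radius of convergence: R = |-7 − z₀| = |-14| = 14 (distance from z₀ to the singularity z = -7).

c_0 = -1/14, c_1 = 1/196, c_2 = -1/2744; R = 14.


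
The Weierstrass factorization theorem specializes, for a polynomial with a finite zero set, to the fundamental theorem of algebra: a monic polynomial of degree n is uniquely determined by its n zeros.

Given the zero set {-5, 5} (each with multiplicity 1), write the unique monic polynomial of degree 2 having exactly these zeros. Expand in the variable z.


The polynomial is p(z) = ∏_{α ∈ S} (z − α), where S = {-5, 5}.
Expanding the product yields: p(z) = z^2 -25.
The resulting polynomial has degree 2 and real coefficients as required.

p(z) = z^2 -25.


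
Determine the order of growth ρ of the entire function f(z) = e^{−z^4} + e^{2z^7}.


Each summand is entire of order 4 and 7 respectively (as in the single-exponential case). The order of a sum is at most the max of the orders, so ρ ≤ 7. For the lower bound: on |z|=r choose arg z so that 2z^7 is real positive; then |e^{2z^7}| = e^{2r^7} while |e^{-1z^4}| ≤ e^{1r^4} = o(e^{2r^7}). So |f| ≥ e^{2r^7}(1 − o(1)) and ρ ≥ 7. Hence ρ = max(4, 7) = 7.
Therefore ρ = 7.

Order ρ = 7.


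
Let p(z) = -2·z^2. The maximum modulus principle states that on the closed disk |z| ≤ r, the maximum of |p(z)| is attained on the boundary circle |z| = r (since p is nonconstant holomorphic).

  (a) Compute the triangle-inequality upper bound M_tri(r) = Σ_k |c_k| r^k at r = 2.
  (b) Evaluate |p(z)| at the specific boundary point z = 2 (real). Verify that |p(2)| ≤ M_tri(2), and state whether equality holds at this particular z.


Coefficients: c_0 = 0, c_1 = 0, c_2 = -2. Radius r = 2.
Part (a). Triangle bound: M_tri(r) = Σ_k |c_k| r^k
  = |0|·2^0 + |0|·2^1 + |-2|·2^2
  = 0 + 0 + 8 = 8.
This bounds M(r) := max_{|z|=r} |p(z)| from above; equality holds iff all terms c_k z^k can be made to align in phase at a single z on |z|=r.
Part (b). At z = 2 (real, on the circle |z| = r):
  p(2) = (0)·2^0 + (0)·2^1 + (-2)·2^2 = -8.
  |p(2)| = 8.
Since all nonzero coefficients share the same sign, |p(2)| = 8 = M_tri(2); the triangle bound is attained at z = 2, so in fact M(r) = 8.

M_tri(2) = 8; |p(2)| = 8; equality at z=2: yes.


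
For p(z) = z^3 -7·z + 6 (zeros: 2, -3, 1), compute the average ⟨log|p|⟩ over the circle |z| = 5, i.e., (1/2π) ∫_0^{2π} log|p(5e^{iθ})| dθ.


Zeros: -3, 1, 2; r = 5.
Inside |z| < r: -3, 1, 2. Outside (|z| ≥ r): ∅.
p(0) = 6, so log|p(0)| = log(6) = 1.7918.
Apply Jensen: I(r) = log|p(0)| + Σ_k log(r/|z_k|), summed over zeros inside |z| < r.
  log(r/|z_k|) for z_k = 2: log(5/2) = 0.9163
  log(r/|z_k|) for z_k = -3: log(5/3) = 0.5108
  log(r/|z_k|) for z_k = 1: log(5/1) = 1.6094
Sum over inside zeros: 3.0366.
I(r) = log|p(0)| + (inside sum) = 1.7918 + 3.0366 = 4.8283.
Closed form (all zeros inside, monic): I(r) = n·log(r) = 3·log(5) = 4.8283. ✓

I(r) ≈ 4.8283.


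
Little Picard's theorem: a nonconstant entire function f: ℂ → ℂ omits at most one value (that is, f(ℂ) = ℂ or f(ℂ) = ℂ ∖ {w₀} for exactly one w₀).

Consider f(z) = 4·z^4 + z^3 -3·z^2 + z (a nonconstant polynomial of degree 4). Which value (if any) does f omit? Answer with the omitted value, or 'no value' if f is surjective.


Little Picard bounds the complement of f(ℂ) to at most one point.
For every w ∈ ℂ, the equation p(z) − w = 0 is a nonconstant polynomial in z and hence has at least one root by the fundamental theorem of algebra. So p is surjective onto ℂ, omitting no value.

Omitted value: no value.


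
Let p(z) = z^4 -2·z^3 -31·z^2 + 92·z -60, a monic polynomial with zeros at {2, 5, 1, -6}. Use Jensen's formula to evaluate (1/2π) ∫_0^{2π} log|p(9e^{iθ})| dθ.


Zeros: -6, 1, 2, 5; r = 9.
Inside |z| < r: -6, 1, 2, 5. Outside (|z| ≥ r): ∅.
p(0) = -60, so log|p(0)| = log(60) = 4.0943.
Apply Jensen: I(r) = log|p(0)| + Σ_k log(r/|z_k|), summed over zeros inside |z| < r.
  log(r/|z_k|) for z_k = 2: log(9/2) = 1.5041
  log(r/|z_k|) for z_k = 5: log(9/5) = 0.5878
  log(r/|z_k|) for z_k = 1: log(9/1) = 2.1972
  log(r/|z_k|) for z_k = -6: log(9/6) = 0.4055
Sum over inside zeros: 4.6946.
I(r) = log|p(0)| + (inside sum) = 4.0943 + 4.6946 = 8.7889.
Closed form (all zeros inside, monic): I(r) = n·log(r) = 4·log(9) = 8.7889. ✓

I(r) ≈ 8.7889.


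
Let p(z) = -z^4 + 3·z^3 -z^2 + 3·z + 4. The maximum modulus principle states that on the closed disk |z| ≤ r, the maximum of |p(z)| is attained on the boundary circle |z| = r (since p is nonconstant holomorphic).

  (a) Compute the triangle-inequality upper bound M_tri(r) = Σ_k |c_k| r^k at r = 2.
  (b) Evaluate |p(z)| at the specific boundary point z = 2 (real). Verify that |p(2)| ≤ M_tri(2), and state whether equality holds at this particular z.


Coefficients: c_0 = 4, c_1 = 3, c_2 = -1, c_3 = 3, c_4 = -1. Radius r = 2.
Part (a). Triangle bound: M_tri(r) = Σ_k |c_k| r^k
  = |4|·2^0 + |3|·2^1 + |-1|·2^2 + |3|·2^3 + |-1|·2^4
  = 4 + 6 + 4 + 24 + 16 = 54.
This bounds M(r) := max_{|z|=r} |p(z)| from above; equality holds iff all terms c_k z^k can be made to align in phase at a single z on |z|=r.
Part (b). At z = 2 (real, on the circle |z| = r):
  p(2) = (4)·2^0 + (3)·2^1 + (-1)·2^2 + (3)·2^3 + (-1)·2^4 = 14.
  |p(2)| = 14.
Check: |p(2)| = 14 ≤ 54 = M_tri(2). ✓ Equality does not hold at z = 2 (the coefficients have mixed signs, so the terms do not all align in phase there).

M_tri(2) = 54; |p(2)| = 14; equality at z=2: no.


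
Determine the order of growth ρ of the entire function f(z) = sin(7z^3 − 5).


Write sin(w) = (e^{iw} ± e^{−iw})/(2 or 2i), so |sin(w)| ≤ e^{|w|}. With w = 7z^3 − 5, |w| ≤ 7r^3 + 5 on |z|=r, giving M(r) ≤ e^{7r^3 + 5} and ρ ≤ 3. For the lower bound, choose z on |z|=r with 7z^3 purely imaginary of modulus 7r^3; then |sin(7z^3 − 5)| grows like e^{7r^3}/2, so ρ ≥ 3. Hence ρ = 3.
Therefore ρ = 3.

Order ρ = 3.


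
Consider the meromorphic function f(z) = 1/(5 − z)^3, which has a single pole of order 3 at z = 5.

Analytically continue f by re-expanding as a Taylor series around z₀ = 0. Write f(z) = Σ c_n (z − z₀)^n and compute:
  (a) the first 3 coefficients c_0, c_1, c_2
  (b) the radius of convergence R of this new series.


Let w = z − z₀, so z = z₀ + w.
Then 5 − z = 5 − (z₀ + w) = (5 − z₀) − w = 5 − w.
f(z) = 1/(5 − w)^3 = (1/(5)^3) · (1 − w/(5))^{−3}.
By the binomial series (1−u)^{−3} = Σ_{n≥0} C(n+2, 2) u^n for |u|<1, with u = w/(5):
  c_n = C(n+2, 2) / (5)^(n+3).
  c_0 = 1/(5)^3 = 1/125.
  c_1 = 3/(5)^4 = 3/625.
  c_2 = 6/(5)^5 = 6/3125.
The series is valid for |w/d| < 1, i.e. |z − z₀| < |d|.
Radius of convergence: R = |5 − z₀| = |5| = 5 (distance from z₀ to the singularity z = 5).

c_0 = 1/125, c_1 = 3/625, c_2 = 6/3125; R = 5.


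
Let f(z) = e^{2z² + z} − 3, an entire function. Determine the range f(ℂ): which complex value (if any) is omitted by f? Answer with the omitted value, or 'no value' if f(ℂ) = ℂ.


Little Picard bounds the complement of f(ℂ) to at most one point.
The exponent g(z) = 2z² + z is a nonconstant polynomial, hence surjective onto ℂ. So e^{g(z)} takes every value in {e^w : w ∈ ℂ} = ℂ ∖ {0}. Adding -3 shifts the range to ℂ ∖ {-3}. f omits exactly -3.

Omitted value: -3.


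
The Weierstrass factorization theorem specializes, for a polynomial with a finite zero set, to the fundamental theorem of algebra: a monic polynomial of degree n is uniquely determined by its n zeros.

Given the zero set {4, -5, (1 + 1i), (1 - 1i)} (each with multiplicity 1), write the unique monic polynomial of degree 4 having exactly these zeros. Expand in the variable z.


The polynomial is p(z) = ∏_{α ∈ S} (z − α), where S = {4, -5, (1 + 1i), (1 - 1i)}.
Expanding the product yields: p(z) = z^4 -z^3 -20·z^2 + 42·z -40.
Note conjugate pairs combine to real quadratics: (z − (1+1i))(z − (1−1i)) = z² − 2z + 2.
The resulting polynomial has degree 4 and real coefficients as required.

p(z) = z^4 -z^3 -20·z^2 + 42·z -40.


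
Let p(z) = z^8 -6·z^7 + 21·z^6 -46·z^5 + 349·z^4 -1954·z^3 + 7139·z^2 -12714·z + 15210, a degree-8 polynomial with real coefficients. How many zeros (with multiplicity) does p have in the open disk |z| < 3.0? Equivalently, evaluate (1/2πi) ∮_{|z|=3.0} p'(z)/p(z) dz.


The zeros of p are: (3 + 2i), (3 - 2i), (-3 + 3i), (-3 - 3i), (2 + 3i), (2 - 3i), (1 + 2i), (1 - 2i).
Their magnitudes are: 3.606, 3.606, 4.243, 4.243, 3.606, 3.606, 2.236, 2.236.
Zeros with |z| < R = 3.0: (1 + 2i), (1 - 2i).
Count = 2.
By the argument principle, (1/2πi) ∮_{|z|=R} p'(z)/p(z) dz equals exactly this count.

Number of zeros inside |z| < 3.0: 2.


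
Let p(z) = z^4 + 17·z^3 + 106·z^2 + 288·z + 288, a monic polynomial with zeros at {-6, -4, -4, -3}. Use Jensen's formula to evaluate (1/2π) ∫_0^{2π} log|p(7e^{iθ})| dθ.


Zeros: -6, -4, -4, -3; r = 7.
Inside |z| < r: -6, -4, -4, -3. Outside (|z| ≥ r): ∅.
p(0) = 288, so log|p(0)| = log(288) = 5.6630.
Apply Jensen: I(r) = log|p(0)| + Σ_k log(r/|z_k|), summed over zeros inside |z| < r.
  log(r/|z_k|) for z_k = -6: log(7/6) = 0.1542
  log(r/|z_k|) for z_k = -4: log(7/4) = 0.5596
  log(r/|z_k|) for z_k = -4: log(7/4) = 0.5596
  log(r/|z_k|) for z_k = -3: log(7/3) = 0.8473
Sum over inside zeros: 2.1207.
I(r) = log|p(0)| + (inside sum) = 5.6630 + 2.1207 = 7.7836.
Closed form (all zeros inside, monic): I(r) = n·log(r) = 4·log(7) = 7.7836. ✓

I(r) ≈ 7.7836.


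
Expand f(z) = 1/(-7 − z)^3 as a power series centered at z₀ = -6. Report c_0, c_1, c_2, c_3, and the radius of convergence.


Let w = z − z₀, so z = z₀ + w.
Then -7 − z = -7 − (z₀ + w) = (-7 − z₀) − w = -1 − w.
f(z) = 1/(-1 − w)^3 = (1/(-1)^3) · (1 − w/(-1))^{−3}.
By the binomial series (1−u)^{−3} = Σ_{n≥0} C(n+2, 2) u^n for |u|<1, with u = w/(-1):
  c_n = C(n+2, 2) / (-1)^(n+3).
  c_0 = 1/(-1)^3 = -1.
  c_1 = 3/(-1)^4 = 3.
  c_2 = 6/(-1)^5 = -6.
  c_3 = 10/(-1)^6 = 10.
The series is valid for |w/d| < 1, i.e. |z − z₀| < |d|.
Radius of convergence: R = |-7 − z₀| = |-1| = 1 (distance from z₀ to the singularity z = -7).

c_0 = -1, c_1 = 3, c_2 = -6, c_3 = 10; R = 1.


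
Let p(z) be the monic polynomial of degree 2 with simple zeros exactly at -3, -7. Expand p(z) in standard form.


The polynomial is p(z) = ∏_{α ∈ S} (z − α), where S = {-3, -7}.
Expanding the product yields: p(z) = z^2 + 10·z + 21.
The resulting polynomial has degree 2 and real coefficients as required.

p(z) = z^2 + 10·z + 21.


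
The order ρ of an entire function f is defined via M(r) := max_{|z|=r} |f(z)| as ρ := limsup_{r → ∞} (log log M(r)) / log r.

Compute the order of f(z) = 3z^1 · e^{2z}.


M(r) = max_{|z|=r} |3|·|z|^1·|e^{2z}| = 3·r^1 · e^{2r^1} (the factors attain their maxima compatibly on |z|=r). Then log M(r) = log 3 + 1·log r + 2r^1, dominated by the last term, so log log M(r) ~ 1·log r. The polynomial factor 3z^1 contributes only a log r term and does not affect the order. ρ = 1.
Therefore ρ = 1.

Order ρ = 1.


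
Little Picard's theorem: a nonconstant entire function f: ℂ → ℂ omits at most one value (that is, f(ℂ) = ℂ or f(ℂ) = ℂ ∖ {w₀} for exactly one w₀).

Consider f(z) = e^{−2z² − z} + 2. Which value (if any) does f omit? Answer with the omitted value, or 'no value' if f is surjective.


Little Picard bounds the complement of f(ℂ) to at most one point.
The exponent g(z) = −2z² − z is a nonconstant polynomial, hence surjective onto ℂ. So e^{g(z)} takes every value in {e^w : w ∈ ℂ} = ℂ ∖ {0}. Adding 2 shifts the range to ℂ ∖ {2}. f omits exactly 2.

Omitted value: 2.


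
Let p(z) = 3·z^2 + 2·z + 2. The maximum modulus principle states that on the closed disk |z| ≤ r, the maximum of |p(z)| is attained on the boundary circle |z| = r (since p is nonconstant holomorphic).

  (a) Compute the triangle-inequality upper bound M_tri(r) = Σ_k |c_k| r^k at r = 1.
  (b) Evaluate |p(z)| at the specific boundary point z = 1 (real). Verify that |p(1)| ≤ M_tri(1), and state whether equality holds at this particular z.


Coefficients: c_0 = 2, c_1 = 2, c_2 = 3. Radius r = 1.
Part (a). Triangle bound: M_tri(r) = Σ_k |c_k| r^k
  = |2|·1^0 + |2|·1^1 + |3|·1^2
  = 2 + 2 + 3 = 7.
This bounds M(r) := max_{|z|=r} |p(z)| from above; equality holds iff all terms c_k z^k can be made to align in phase at a single z on |z|=r.
Part (b). At z = 1 (real, on the circle |z| = r):
  p(1) = (2)·1^0 + (2)·1^1 + (3)·1^2 = 7.
  |p(1)| = 7.
Since all nonzero coefficients share the same sign, |p(1)| = 7 = M_tri(1); the triangle bound is attained at z = 1, so in fact M(r) = 7.

M_tri(1) = 7; |p(1)| = 7; equality at z=1: yes.


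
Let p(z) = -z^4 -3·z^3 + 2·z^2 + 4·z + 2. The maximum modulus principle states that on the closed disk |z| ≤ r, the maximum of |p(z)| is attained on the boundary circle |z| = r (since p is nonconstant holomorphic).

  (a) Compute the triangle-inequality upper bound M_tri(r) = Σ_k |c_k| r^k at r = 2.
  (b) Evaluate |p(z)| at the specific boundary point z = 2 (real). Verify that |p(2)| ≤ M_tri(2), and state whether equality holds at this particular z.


Coefficients: c_0 = 2, c_1 = 4, c_2 = 2, c_3 = -3, c_4 = -1. Radius r = 2.
Part (a). Triangle bound: M_tri(r) = Σ_k |c_k| r^k
  = |2|·2^0 + |4|·2^1 + |2|·2^2 + |-3|·2^3 + |-1|·2^4
  = 2 + 8 + 8 + 24 + 16 = 58.
This bounds M(r) := max_{|z|=r} |p(z)| from above; equality holds iff all terms c_k z^k can be made to align in phase at a single z on |z|=r.
Part (b). At z = 2 (real, on the circle |z| = r):
  p(2) = (2)·2^0 + (4)·2^1 + (2)·2^2 + (-3)·2^3 + (-1)·2^4 = -22.
  |p(2)| = 22.
Check: |p(2)| = 22 ≤ 58 = M_tri(2). ✓ Equality does not hold at z = 2 (the coefficients have mixed signs, so the terms do not all align in phase there).

M_tri(2) = 58; |p(2)| = 22; equality at z=2: no.


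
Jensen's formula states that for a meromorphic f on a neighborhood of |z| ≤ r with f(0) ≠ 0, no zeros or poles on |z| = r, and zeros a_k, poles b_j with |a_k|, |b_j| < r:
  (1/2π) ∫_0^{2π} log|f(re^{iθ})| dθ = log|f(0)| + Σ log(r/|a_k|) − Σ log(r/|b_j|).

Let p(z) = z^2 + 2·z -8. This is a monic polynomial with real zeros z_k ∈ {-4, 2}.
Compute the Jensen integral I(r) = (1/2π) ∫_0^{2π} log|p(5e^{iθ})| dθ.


Zeros: -4, 2; r = 5.
Inside |z| < r: -4, 2. Outside (|z| ≥ r): ∅.
p(0) = -8, so log|p(0)| = log(8) = 2.0794.
Apply Jensen: I(r) = log|p(0)| + Σ_k log(r/|z_k|), summed over zeros inside |z| < r.
  log(r/|z_k|) for z_k = -4: log(5/4) = 0.2231
  log(r/|z_k|) for z_k = 2: log(5/2) = 0.9163
Sum over inside zeros: 1.1394.
I(r) = log|p(0)| + (inside sum) = 2.0794 + 1.1394 = 3.2189.
Closed form (all zeros inside, monic): I(r) = n·log(r) = 2·log(5) = 3.2189. ✓

I(r) ≈ 3.2189.


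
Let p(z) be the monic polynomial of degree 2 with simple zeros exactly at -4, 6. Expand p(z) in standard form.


The polynomial is p(z) = ∏_{α ∈ S} (z − α), where S = {-4, 6}.
Expanding the product yields: p(z) = z^2 -2·z -24.
The resulting polynomial has degree 2 and real coefficients as required.

p(z) = z^2 -2·z -24.


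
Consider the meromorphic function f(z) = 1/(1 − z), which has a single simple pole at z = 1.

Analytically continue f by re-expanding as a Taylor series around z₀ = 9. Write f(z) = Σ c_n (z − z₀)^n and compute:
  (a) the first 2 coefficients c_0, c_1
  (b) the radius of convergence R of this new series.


Let w = z − z₀, so z = z₀ + w.
Then 1 − z = 1 − (z₀ + w) = (1 − z₀) − w = -8 − w.
f(z) = 1/(-8 − w) = (1/(-8)) · 1/(1 − w/(-8)) = Σ_{n≥0} w^n / (-8)^(n+1).
So c_n = 1/(-8)^(n+1):
  c_0 = 1/(-8)^1 = -1/8.
  c_1 = 1/(-8)^2 = 1/64.
The series is valid for |w/d| < 1, i.e. |z − z₀| < |d|.
Radius of convergence: R = |1 − z₀| = |-8| = 8 (distance from z₀ to the singularity z = 1).

c_0 = -1/8, c_1 = 1/64; R = 8.


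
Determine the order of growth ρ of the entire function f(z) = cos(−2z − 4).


cos(w) is a linear combination of e^{iw} and e^{−iw} (or e^w, e^{−w} in the hyperbolic case), so |cos(w)| ≤ e^{|w|}. With w = −2z − 4, |w| ≤ 2|z| + 4 = 2r + 4 on |z| = r, giving M(r) ≤ e^{2r + 4}, so ρ ≤ 1. On a suitable ray (z = it for sin/cos; z = t for sinh/cosh, t real → ∞), |cos(−2z − 4)| grows like e^{2|t|}/2, so ρ ≥ 1. Hence ρ = 1.
Therefore ρ = 1.

Order ρ = 1.


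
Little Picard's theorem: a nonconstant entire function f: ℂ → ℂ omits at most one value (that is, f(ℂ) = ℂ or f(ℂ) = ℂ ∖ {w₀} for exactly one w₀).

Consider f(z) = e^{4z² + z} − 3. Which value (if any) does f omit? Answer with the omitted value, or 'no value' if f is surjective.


Little Picard bounds the complement of f(ℂ) to at most one point.
The exponent g(z) = 4z² + z is a nonconstant polynomial, hence surjective onto ℂ. So e^{g(z)} takes every value in {e^w : w ∈ ℂ} = ℂ ∖ {0}. Adding -3 shifts the range to ℂ ∖ {-3}. f omits exactly -3.

Omitted value: -3.


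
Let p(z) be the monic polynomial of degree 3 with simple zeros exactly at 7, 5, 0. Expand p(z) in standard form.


The polynomial is p(z) = ∏_{α ∈ S} (z − α), where S = {7, 5, 0}.
Expanding the product yields: p(z) = z^3 -12·z^2 + 35·z.
The resulting polynomial has degree 3 and real coefficients as required.

p(z) = z^3 -12·z^2 + 35·z.


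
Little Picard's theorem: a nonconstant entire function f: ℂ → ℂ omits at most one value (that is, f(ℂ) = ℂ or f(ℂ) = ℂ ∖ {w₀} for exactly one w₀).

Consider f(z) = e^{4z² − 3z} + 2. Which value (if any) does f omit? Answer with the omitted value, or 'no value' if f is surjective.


Little Picard bounds the complement of f(ℂ) to at most one point.
The exponent g(z) = 4z² − 3z is a nonconstant polynomial, hence surjective onto ℂ. So e^{g(z)} takes every value in {e^w : w ∈ ℂ} = ℂ ∖ {0}. Adding 2 shifts the range to ℂ ∖ {2}. f omits exactly 2.

Omitted value: 2.


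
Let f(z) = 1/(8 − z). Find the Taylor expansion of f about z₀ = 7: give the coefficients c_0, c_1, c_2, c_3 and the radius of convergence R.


Let w = z − z₀, so z = z₀ + w.
Then 8 − z = 8 − (z₀ + w) = (8 − z₀) − w = 1 − w.
f(z) = 1/(1 − w) = (1/(1)) · 1/(1 − w/(1)) = Σ_{n≥0} w^n / (1)^(n+1).
So c_n = 1/(1)^(n+1):
  c_0 = 1/(1)^1 = 1.
  c_1 = 1/(1)^2 = 1.
  c_2 = 1/(1)^3 = 1.
  c_3 = 1/(1)^4 = 1.
The series is valid for |w/d| < 1, i.e. |z − z₀| < |d|.
Radius of convergence: R = |8 − z₀| = |1| = 1 (distance from z₀ to the singularity z = 8).

c_0 = 1, c_1 = 1, c_2 = 1, c_3 = 1; R = 1.


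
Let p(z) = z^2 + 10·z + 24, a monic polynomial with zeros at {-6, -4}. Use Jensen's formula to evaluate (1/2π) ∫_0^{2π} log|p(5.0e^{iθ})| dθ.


Zeros: -6, -4; r = 5.0.
Inside |z| < r: -4. Outside (|z| ≥ r): -6.
p(0) = 24, so log|p(0)| = log(24) = 3.1781.
Apply Jensen: I(r) = log|p(0)| + Σ_k log(r/|z_k|), summed over zeros inside |z| < r.
  log(r/|z_k|) for z_k = -4: log(5.0/4) = 0.2231
  Outside zeros (-6) contribute nothing to the Jensen sum.
Sum over inside zeros: 0.2231.
I(r) = log|p(0)| + (inside sum) = 3.1781 + 0.2231 = 3.4012.
Note: since some zeros are outside |z| ≤ r, the simplified n·log(r) form does NOT apply — only the inside zeros contribute.

I(r) ≈ 3.4012.


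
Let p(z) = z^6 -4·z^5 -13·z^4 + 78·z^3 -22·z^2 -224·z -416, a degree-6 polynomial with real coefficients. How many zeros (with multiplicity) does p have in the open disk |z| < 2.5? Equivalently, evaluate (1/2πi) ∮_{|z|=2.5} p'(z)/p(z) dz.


The zeros of p are: (3 + 2i), (3 - 2i), (-1 + 1i), (-1 - 1i), -4, 4.
Their magnitudes are: 3.606, 3.606, 1.414, 1.414, 4, 4.
Zeros with |z| < R = 2.5: (-1 + 1i), (-1 - 1i).
Count = 2.
By the argument principle, (1/2πi) ∮_{|z|=R} p'(z)/p(z) dz equals exactly this count.

Number of zeros inside |z| < 2.5: 2.


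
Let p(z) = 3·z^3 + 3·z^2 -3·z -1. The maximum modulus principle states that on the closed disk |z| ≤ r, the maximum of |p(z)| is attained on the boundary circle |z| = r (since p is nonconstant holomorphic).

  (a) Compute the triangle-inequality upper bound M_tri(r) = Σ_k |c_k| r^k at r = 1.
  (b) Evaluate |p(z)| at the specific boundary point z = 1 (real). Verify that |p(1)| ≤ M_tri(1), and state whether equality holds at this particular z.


Coefficients: c_0 = -1, c_1 = -3, c_2 = 3, c_3 = 3. Radius r = 1.
Part (a). Triangle bound: M_tri(r) = Σ_k |c_k| r^k
  = |-1|·1^0 + |-3|·1^1 + |3|·1^2 + |3|·1^3
  = 1 + 3 + 3 + 3 = 10.
This bounds M(r) := max_{|z|=r} |p(z)| from above; equality holds iff all terms c_k z^k can be made to align in phase at a single z on |z|=r.
Part (b). At z = 1 (real, on the circle |z| = r):
  p(1) = (-1)·1^0 + (-3)·1^1 + (3)·1^2 + (3)·1^3 = 2.
  |p(1)| = 2.
Check: |p(1)| = 2 ≤ 10 = M_tri(1). ✓ Equality does not hold at z = 1 (the coefficients have mixed signs, so the terms do not all align in phase there).

M_tri(1) = 10; |p(1)| = 2; equality at z=1: no.


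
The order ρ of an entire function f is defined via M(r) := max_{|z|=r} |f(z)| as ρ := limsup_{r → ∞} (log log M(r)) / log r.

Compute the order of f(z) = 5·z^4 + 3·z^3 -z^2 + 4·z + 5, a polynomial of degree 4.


|f(z)| ≤ Σ|c_k|·r^k = O(r^4) as r → ∞. Polynomial growth is O(e^{r^ε}) for every ε > 0 (since r^4/e^{r^ε} → 0), so ρ ≤ ε for all ε > 0, i.e. ρ = 0. Every nonconstant polynomial has order 0.
Therefore ρ = 0.

Order ρ = 0.


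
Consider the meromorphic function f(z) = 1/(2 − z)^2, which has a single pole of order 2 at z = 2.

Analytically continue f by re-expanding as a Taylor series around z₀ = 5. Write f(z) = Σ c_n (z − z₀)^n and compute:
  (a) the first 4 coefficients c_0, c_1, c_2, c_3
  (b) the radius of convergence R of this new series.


Let w = z − z₀, so z = z₀ + w.
Then 2 − z = 2 − (z₀ + w) = (2 − z₀) − w = -3 − w.
f(z) = 1/(-3 − w)^2 = (1/(-3)^2) · (1 − w/(-3))^{−2}.
By the binomial series (1−u)^{−2} = Σ_{n≥0} C(n+1, 1) u^n for |u|<1, with u = w/(-3):
  c_n = C(n+1, 1) / (-3)^(n+2).
  c_0 = 1/(-3)^2 = 1/9.
  c_1 = 2/(-3)^3 = -2/27.
  c_2 = 3/(-3)^4 = 1/27.
  c_3 = 4/(-3)^5 = -4/243.
The series is valid for |w/d| < 1, i.e. |z − z₀| < |d|.
Radius of convergence: R = |2 − z₀| = |-3| = 3 (distance from z₀ to the singularity z = 2).

c_0 = 1/9, c_1 = -2/27, c_2 = 1/27, c_3 = -4/243; R = 3.


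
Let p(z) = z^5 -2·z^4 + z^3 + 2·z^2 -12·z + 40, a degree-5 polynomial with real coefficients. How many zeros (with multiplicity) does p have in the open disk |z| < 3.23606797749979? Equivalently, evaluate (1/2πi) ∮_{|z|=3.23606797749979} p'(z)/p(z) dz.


The zeros of p are: (0 + 2i), (0 - 2i), (2 + 1i), (2 - 1i), -2.
Their magnitudes are: 2, 2, 2.236, 2.236, 2.
Zeros with |z| < R = 3.23606797749979: (0 + 2i), (0 - 2i), (2 + 1i), (2 - 1i), -2.
Count = 5.
By the argument principle, (1/2πi) ∮_{|z|=R} p'(z)/p(z) dz equals exactly this count.

Number of zeros inside |z| < 3.23606797749979: 5.


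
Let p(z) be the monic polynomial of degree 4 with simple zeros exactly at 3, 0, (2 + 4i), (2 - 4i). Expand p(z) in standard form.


The polynomial is p(z) = ∏_{α ∈ S} (z − α), where S = {3, 0, (2 + 4i), (2 - 4i)}.
Expanding the product yields: p(z) = z^4 -7·z^3 + 32·z^2 -60·z.
Note conjugate pairs combine to real quadratics: (z − (2+4i))(z − (2−4i)) = z² − 4z + 20.
The resulting polynomial has degree 4 and real coefficients as required.

p(z) = z^4 -7·z^3 + 32·z^2 -60·z.


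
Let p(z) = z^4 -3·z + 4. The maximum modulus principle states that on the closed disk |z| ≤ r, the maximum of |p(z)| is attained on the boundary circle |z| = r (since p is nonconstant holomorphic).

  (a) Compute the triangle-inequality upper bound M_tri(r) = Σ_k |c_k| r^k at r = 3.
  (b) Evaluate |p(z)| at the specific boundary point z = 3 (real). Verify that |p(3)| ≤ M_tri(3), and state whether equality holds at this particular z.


Coefficients: c_0 = 4, c_1 = -3, c_2 = 0, c_3 = 0, c_4 = 1. Radius r = 3.
Part (a). Triangle bound: M_tri(r) = Σ_k |c_k| r^k
  = |4|·3^0 + |-3|·3^1 + |0|·3^2 + |0|·3^3 + |1|·3^4
  = 4 + 9 + 0 + 0 + 81 = 94.
This bounds M(r) := max_{|z|=r} |p(z)| from above; equality holds iff all terms c_k z^k can be made to align in phase at a single z on |z|=r.
Part (b). At z = 3 (real, on the circle |z| = r):
  p(3) = (4)·3^0 + (-3)·3^1 + (0)·3^2 + (0)·3^3 + (1)·3^4 = 76.
  |p(3)| = 76.
Check: |p(3)| = 76 ≤ 94 = M_tri(3). ✓ Equality does not hold at z = 3 (the coefficients have mixed signs, so the terms do not all align in phase there).

M_tri(3) = 94; |p(3)| = 76; equality at z=3: no.


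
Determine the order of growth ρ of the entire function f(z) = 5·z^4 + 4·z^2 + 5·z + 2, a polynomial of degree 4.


|f(z)| ≤ Σ|c_k|·r^k = O(r^4) as r → ∞. Polynomial growth is O(e^{r^ε}) for every ε > 0 (since r^4/e^{r^ε} → 0), so ρ ≤ ε for all ε > 0, i.e. ρ = 0. Every nonconstant polynomial has order 0.
Therefore ρ = 0.

Order ρ = 0.


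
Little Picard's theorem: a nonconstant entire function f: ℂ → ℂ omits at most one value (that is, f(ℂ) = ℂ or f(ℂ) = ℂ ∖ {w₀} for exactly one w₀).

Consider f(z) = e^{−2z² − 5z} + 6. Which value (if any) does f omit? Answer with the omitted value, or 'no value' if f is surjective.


Little Picard bounds the complement of f(ℂ) to at most one point.
The exponent g(z) = −2z² − 5z is a nonconstant polynomial, hence surjective onto ℂ. So e^{g(z)} takes every value in {e^w : w ∈ ℂ} = ℂ ∖ {0}. Adding 6 shifts the range to ℂ ∖ {6}. f omits exactly 6.

Omitted value: 6.


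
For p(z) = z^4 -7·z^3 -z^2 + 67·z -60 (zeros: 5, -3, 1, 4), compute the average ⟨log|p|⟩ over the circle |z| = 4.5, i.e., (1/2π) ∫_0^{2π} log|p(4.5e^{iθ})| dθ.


Zeros: -3, 1, 4, 5; r = 4.5.
Inside |z| < r: -3, 1, 4. Outside (|z| ≥ r): 5.
p(0) = -60, so log|p(0)| = log(60) = 4.0943.
Apply Jensen: I(r) = log|p(0)| + Σ_k log(r/|z_k|), summed over zeros inside |z| < r.
  log(r/|z_k|) for z_k = -3: log(4.5/3) = 0.4055
  log(r/|z_k|) for z_k = 1: log(4.5/1) = 1.5041
  log(r/|z_k|) for z_k = 4: log(4.5/4) = 0.1178
  Outside zeros (5) contribute nothing to the Jensen sum.
Sum over inside zeros: 2.0273.
I(r) = log|p(0)| + (inside sum) = 4.0943 + 2.0273 = 6.1217.
Note: since some zeros are outside |z| ≤ r, the simplified n·log(r) form does NOT apply — only the inside zeros contribute.

I(r) ≈ 6.1217.


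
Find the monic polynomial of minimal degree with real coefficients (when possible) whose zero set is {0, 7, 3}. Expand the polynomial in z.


The polynomial is p(z) = ∏_{α ∈ S} (z − α), where S = {0, 7, 3}.
Expanding the product yields: p(z) = z^3 -10·z^2 + 21·z.
The resulting polynomial has degree 3 and real coefficients as required.

p(z) = z^3 -10·z^2 + 21·z.


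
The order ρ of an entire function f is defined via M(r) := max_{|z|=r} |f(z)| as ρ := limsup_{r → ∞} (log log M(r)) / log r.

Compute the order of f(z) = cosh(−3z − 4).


cosh(w) is a linear combination of e^{iw} and e^{−iw} (or e^w, e^{−w} in the hyperbolic case), so |cosh(w)| ≤ e^{|w|}. With w = −3z − 4, |w| ≤ 3|z| + 4 = 3r + 4 on |z| = r, giving M(r) ≤ e^{3r + 4}, so ρ ≤ 1. On a suitable ray (z = it for sin/cos; z = t for sinh/cosh, t real → ∞), |cosh(−3z − 4)| grows like e^{3|t|}/2, so ρ ≥ 1. Hence ρ = 1.
Therefore ρ = 1.

Order ρ = 1.


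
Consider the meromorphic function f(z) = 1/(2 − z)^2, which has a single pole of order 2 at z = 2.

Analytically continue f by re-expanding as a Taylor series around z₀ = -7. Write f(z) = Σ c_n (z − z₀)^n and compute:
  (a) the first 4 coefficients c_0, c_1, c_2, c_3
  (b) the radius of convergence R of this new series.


Let w = z − z₀, so z = z₀ + w.
Then 2 − z = 2 − (z₀ + w) = (2 − z₀) − w = 9 − w.
f(z) = 1/(9 − w)^2 = (1/(9)^2) · (1 − w/(9))^{−2}.
By the binomial series (1−u)^{−2} = Σ_{n≥0} C(n+1, 1) u^n for |u|<1, with u = w/(9):
  c_n = C(n+1, 1) / (9)^(n+2).
  c_0 = 1/(9)^2 = 1/81.
  c_1 = 2/(9)^3 = 2/729.
  c_2 = 3/(9)^4 = 1/2187.
  c_3 = 4/(9)^5 = 4/59049.
The series is valid for |w/d| < 1, i.e. |z − z₀| < |d|.
Radius of convergence: R = |2 − z₀| = |9| = 9 (distance from z₀ to the singularity z = 2).

c_0 = 1/81, c_1 = 2/729, c_2 = 1/2187, c_3 = 4/59049; R = 9.


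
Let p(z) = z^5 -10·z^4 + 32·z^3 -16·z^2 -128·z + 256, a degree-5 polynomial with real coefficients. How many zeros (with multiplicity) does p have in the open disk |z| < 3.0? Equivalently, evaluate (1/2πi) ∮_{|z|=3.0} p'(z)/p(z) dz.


The zeros of p are: (2 + 2i), (2 - 2i), 4, 4, -2.
Their magnitudes are: 2.828, 2.828, 4, 4, 2.
Zeros with |z| < R = 3.0: (2 + 2i), (2 - 2i), -2.
Count = 3.
By the argument principle, (1/2πi) ∮_{|z|=R} p'(z)/p(z) dz equals exactly this count.

Number of zeros inside |z| < 3.0: 3.


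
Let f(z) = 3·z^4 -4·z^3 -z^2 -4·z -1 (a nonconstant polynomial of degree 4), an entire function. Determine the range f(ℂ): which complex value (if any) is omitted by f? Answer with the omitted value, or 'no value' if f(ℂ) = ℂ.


Little Picard bounds the complement of f(ℂ) to at most one point.
For every w ∈ ℂ, the equation p(z) − w = 0 is a nonconstant polynomial in z and hence has at least one root by the fundamental theorem of algebra. So p is surjective onto ℂ, omitting no value.

Omitted value: no value.


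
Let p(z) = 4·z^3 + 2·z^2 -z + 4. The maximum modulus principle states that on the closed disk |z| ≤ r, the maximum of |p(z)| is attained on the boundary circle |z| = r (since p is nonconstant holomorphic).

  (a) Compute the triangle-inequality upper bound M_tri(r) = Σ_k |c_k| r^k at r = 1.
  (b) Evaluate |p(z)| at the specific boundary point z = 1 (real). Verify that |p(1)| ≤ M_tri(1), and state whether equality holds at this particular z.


Coefficients: c_0 = 4, c_1 = -1, c_2 = 2, c_3 = 4. Radius r = 1.
Part (a). Triangle bound: M_tri(r) = Σ_k |c_k| r^k
  = |4|·1^0 + |-1|·1^1 + |2|·1^2 + |4|·1^3
  = 4 + 1 + 2 + 4 = 11.
This bounds M(r) := max_{|z|=r} |p(z)| from above; equality holds iff all terms c_k z^k can be made to align in phase at a single z on |z|=r.
Part (b). At z = 1 (real, on the circle |z| = r):
  p(1) = (4)·1^0 + (-1)·1^1 + (2)·1^2 + (4)·1^3 = 9.
  |p(1)| = 9.
Check: |p(1)| = 9 ≤ 11 = M_tri(1). ✓ Equality does not hold at z = 1 (the coefficients have mixed signs, so the terms do not all align in phase there).

M_tri(1) = 11; |p(1)| = 9; equality at z=1: no.


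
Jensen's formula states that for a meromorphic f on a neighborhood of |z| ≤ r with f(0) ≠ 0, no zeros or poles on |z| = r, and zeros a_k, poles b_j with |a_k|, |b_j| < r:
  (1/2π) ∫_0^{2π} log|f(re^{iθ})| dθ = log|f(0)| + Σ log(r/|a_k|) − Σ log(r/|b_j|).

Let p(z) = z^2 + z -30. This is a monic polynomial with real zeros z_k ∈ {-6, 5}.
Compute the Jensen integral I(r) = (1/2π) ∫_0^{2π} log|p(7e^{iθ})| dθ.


Zeros: -6, 5; r = 7.
Inside |z| < r: -6, 5. Outside (|z| ≥ r): ∅.
p(0) = -30, so log|p(0)| = log(30) = 3.4012.
Apply Jensen: I(r) = log|p(0)| + Σ_k log(r/|z_k|), summed over zeros inside |z| < r.
  log(r/|z_k|) for z_k = -6: log(7/6) = 0.1542
  log(r/|z_k|) for z_k = 5: log(7/5) = 0.3365
Sum over inside zeros: 0.4906.
I(r) = log|p(0)| + (inside sum) = 3.4012 + 0.4906 = 3.8918.
Closed form (all zeros inside, monic): I(r) = n·log(r) = 2·log(7) = 3.8918. ✓

I(r) ≈ 3.8918.


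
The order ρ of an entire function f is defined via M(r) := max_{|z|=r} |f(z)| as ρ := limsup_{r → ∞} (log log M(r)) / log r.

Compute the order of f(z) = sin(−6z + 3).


sin(w) is a linear combination of e^{iw} and e^{−iw} (or e^w, e^{−w} in the hyperbolic case), so |sin(w)| ≤ e^{|w|}. With w = −6z + 3, |w| ≤ 6|z| + 3 = 6r + 3 on |z| = r, giving M(r) ≤ e^{6r + 3}, so ρ ≤ 1. On a suitable ray (z = it for sin/cos; z = t for sinh/cosh, t real → ∞), |sin(−6z + 3)| grows like e^{6|t|}/2, so ρ ≥ 1. Hence ρ = 1.
Therefore ρ = 1.

Order ρ = 1.
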